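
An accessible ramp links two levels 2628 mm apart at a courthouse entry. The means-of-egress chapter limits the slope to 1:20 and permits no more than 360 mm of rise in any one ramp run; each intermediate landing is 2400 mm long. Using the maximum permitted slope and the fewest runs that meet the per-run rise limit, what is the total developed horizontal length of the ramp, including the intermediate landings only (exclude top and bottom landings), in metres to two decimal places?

At most 360 each: 2628/360 = 7.30, giving 8 ramp runs. That means 7 intermediate landings.
Ramp run (horizontal) at 1:20: 2628 × 20 = 52560 mm.
Intermediate landings: 7 × 2400 = 16800 mm.
Developed length = 52560 + 16800 = 69360 mm.
= 69.36 m.

69.36 m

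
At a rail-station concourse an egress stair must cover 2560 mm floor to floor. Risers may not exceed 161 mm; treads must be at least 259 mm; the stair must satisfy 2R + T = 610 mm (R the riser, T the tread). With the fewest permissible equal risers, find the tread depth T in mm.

At most 161 each: 2560/161 = 15.90, giving 16 risers.
R = 2560 ÷ 16 = 160 mm.
Tread T = 610 − 2 × 160 = 290 mm (≥ 259 mm).

290 mm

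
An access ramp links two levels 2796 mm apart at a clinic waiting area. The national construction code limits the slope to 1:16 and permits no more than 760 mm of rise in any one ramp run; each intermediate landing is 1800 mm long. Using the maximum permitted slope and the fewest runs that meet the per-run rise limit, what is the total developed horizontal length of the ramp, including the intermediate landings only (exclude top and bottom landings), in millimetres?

50136 mm

2796 / 760 = 3.68, so 4 ramp runs are needed. That means 3 intermediate landings.
Horizontal run for 2796 mm of rise at 1:16 is 2796 × 16 = 44736 mm.
Intermediate landings: 3 × 1800 = 5400 mm.
Total developed length = 44736 + 5400 = 50136 mm.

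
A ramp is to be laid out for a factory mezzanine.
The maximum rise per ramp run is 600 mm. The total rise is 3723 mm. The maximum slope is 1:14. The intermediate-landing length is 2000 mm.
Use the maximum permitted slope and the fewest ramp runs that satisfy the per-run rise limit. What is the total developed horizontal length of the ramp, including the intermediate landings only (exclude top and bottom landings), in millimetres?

64122 mm

⌈3723/600⌉ = 7 ramp runs. That means 6 intermediate landings.
Horizontal run for 3723 mm of rise at 1:14 is 3723 × 14 = 52122 mm.
Intermediate landings: 6 × 2000 = 12000 mm.
Total developed length = 52122 + 12000 = 64122 mm.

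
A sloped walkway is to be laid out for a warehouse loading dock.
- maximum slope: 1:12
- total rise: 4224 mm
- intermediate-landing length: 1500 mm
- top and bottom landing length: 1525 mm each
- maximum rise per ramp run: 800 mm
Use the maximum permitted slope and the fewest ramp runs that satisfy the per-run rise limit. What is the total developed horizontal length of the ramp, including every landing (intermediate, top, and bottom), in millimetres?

61238 mm

⌈4224/800⌉ = 6 ramp runs. That means 5 intermediate landings.
Horizontal run for 4224 mm of rise at 1:12 is 4224 × 12 = 50688 mm.
Intermediate landings: 5 × 1500 = 7500 mm.
Top and bottom landings: 2 × 1525 = 3050 mm.
Total = 50688 + 7500 + 3050 = 61238 mm.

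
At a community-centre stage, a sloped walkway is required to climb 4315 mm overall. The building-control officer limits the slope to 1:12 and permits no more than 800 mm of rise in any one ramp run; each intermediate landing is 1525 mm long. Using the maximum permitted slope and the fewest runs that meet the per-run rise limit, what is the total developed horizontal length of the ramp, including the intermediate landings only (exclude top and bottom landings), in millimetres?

4315 / 800 = 5.394 → round up to 6 ramp runs. That means 5 intermediate landings.
Ramp run (horizontal) at 1:12: 4315 × 12 = 51780 mm.
Intermediate landings: 5 × 1525 = 7625 mm.
Developed length = 51780 + 7625 = 59405 mm.

59405 mm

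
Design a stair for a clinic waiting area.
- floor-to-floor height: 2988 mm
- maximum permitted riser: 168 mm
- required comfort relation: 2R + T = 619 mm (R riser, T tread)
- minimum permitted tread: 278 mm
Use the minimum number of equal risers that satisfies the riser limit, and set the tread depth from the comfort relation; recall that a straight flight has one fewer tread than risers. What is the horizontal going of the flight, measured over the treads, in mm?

2988 / 168 = 17.79, so 18 risers are needed.
Riser R = 2988 / 18 = 166 mm, within the 168 mm limit.
From 2R + T = 619: T = 619 − 332 = 287 mm.
Going = (18 − 1) × 287 = 4879 mm.

4879 mm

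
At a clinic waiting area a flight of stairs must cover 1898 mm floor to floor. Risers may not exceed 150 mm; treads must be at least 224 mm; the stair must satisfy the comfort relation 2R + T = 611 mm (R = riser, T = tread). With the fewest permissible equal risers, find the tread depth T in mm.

319 mm

1898 / 150 = 12.653 → round up to 13 risers.
Each riser is 1898/13 = 146 mm (≤ 150 mm).
From 2R + T = 611: T = 611 − 292 = 319 mm.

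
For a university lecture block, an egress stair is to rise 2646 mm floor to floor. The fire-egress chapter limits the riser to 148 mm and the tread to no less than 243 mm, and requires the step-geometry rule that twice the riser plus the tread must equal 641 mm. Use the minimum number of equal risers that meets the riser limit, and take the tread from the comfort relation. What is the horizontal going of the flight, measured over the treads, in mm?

5899 mm

2646 / 148 = 17.878 → round up to 18 risers.
Riser R = 2646 / 18 = 147 mm, within the 148 mm limit.
From 2R + T = 641: T = 641 − 294 = 347 mm.
18 risers give 17 treads; going = 17 × 347 = 5899 mm.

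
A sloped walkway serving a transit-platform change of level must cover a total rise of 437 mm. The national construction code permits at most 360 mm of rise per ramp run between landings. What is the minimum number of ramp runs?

2 runs

At most 360 each: 437/360 = 1.21, giving 2 ramp runs.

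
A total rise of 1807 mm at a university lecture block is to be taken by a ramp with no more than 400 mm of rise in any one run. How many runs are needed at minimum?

5 runs

At most 400 each: 1807/400 = 4.52, giving 5 ramp runs.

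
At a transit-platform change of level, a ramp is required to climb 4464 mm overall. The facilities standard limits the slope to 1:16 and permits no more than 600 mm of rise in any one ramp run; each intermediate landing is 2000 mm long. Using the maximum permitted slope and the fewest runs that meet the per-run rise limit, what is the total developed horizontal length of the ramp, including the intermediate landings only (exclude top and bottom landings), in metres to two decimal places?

85.42 m

4464 / 600 = 7.440 → round up to 8 ramp runs. That means 7 intermediate landings.
Horizontal run for 4464 mm of rise at 1:16 is 4464 × 16 = 71424 mm.
7 intermediate landings contribute 7 × 2000 = 14000 mm.
Developed length = 71424 + 14000 = 85424 mm.
= 85.42 m.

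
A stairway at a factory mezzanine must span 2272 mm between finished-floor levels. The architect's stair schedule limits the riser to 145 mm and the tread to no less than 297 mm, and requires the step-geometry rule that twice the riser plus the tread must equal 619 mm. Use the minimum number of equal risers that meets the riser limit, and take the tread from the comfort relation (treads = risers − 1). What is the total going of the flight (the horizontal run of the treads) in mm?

5025 mm

At most 145 each: 2272/145 = 15.67, giving 16 risers.
R = 2272 ÷ 16 = 142 mm.
From 2R + T = 619: T = 619 − 284 = 335 mm.
Treads = 16 − 1 = 15; going = 15 × 335 = 5025 mm.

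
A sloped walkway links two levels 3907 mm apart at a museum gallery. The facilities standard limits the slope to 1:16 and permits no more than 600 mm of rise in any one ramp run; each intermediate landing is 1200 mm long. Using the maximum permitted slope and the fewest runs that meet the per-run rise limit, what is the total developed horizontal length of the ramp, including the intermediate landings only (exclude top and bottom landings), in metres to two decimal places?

3907 / 600 = 6.512 → round up to 7 ramp runs. That means 6 intermediate landings.
Ramp run (horizontal) at 1:16: 3907 × 16 = 62512 mm.
Intermediate landings: 6 × 1200 = 7200 mm.
Developed length = 62512 + 7200 = 69712 mm.
= 69.71 m.

69.71 m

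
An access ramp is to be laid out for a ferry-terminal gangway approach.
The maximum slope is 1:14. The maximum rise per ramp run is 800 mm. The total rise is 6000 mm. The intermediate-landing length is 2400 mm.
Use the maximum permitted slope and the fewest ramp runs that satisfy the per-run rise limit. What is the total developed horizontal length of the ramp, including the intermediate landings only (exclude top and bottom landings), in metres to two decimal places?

⌈6000/800⌉ = 8 ramp runs. That means 7 intermediate landings.
Horizontal run for 6000 mm of rise at 1:14 is 6000 × 14 = 84000 mm.
7 intermediate landings contribute 7 × 2400 = 16800 mm.
Developed length = 84000 + 16800 = 100800 mm.
= 100.80 m.

100.80 m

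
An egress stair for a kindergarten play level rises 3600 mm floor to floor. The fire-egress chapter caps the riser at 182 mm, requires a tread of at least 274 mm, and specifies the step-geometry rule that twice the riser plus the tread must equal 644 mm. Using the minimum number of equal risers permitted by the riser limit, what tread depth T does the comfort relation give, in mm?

⌈3600/182⌉ = 20 risers.
R = 3600 ÷ 20 = 180 mm.
Tread T = 644 − 2 × 180 = 284 mm (≥ 274 mm).

284 mm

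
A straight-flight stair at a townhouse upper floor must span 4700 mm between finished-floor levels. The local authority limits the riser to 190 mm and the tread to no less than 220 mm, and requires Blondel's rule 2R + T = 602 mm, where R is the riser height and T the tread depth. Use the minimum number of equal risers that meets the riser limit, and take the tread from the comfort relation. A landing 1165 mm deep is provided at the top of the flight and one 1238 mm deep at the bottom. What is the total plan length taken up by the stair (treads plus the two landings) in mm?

7827 mm

4700 / 190 = 24.74, so 25 risers are needed.
Riser R = 4700 / 25 = 188 mm, within the 190 mm limit.
T = 602 − 2·188 = 226 mm, which satisfies the 220 mm minimum.
25 risers give 24 treads; going = 24 × 226 = 5424 mm.
Add landings: 5424 + 1165 + 1238 = 7827 mm.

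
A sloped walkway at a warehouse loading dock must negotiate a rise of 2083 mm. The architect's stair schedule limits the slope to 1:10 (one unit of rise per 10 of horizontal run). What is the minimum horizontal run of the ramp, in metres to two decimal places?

At 1:10 the run is 10 × 2083 = 20830 mm.
20830 mm = 20.83 m.

20.83 m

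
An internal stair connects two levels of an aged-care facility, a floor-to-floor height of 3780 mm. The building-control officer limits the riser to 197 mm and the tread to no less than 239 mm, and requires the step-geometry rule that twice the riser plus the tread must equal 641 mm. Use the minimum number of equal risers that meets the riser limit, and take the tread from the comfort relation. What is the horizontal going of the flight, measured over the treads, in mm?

3780 / 197 = 19.19, so 20 risers are needed.
R = 3780 ÷ 20 = 189 mm.
Tread T = 641 − 2 × 189 = 263 mm (≥ 239 mm).
Going = (20 − 1) × 263 = 4997 mm.

4997 mm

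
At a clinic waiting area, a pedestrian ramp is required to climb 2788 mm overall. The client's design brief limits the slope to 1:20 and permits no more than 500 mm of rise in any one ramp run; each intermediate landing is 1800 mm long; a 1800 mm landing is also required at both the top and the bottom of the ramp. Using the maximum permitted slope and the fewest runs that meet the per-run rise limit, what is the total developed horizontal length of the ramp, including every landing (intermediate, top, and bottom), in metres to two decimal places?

2788 / 500 = 5.58, so 6 ramp runs are needed. That means 5 intermediate landings.
Ramp run (horizontal) at 1:20: 2788 × 20 = 55760 mm.
Intermediate landings: 5 × 1800 = 9000 mm.
Top and bottom landings: 2 × 1800 = 3600 mm.
Total = 55760 + 9000 + 3600 = 68360 mm.
= 68.36 m.

68.36 m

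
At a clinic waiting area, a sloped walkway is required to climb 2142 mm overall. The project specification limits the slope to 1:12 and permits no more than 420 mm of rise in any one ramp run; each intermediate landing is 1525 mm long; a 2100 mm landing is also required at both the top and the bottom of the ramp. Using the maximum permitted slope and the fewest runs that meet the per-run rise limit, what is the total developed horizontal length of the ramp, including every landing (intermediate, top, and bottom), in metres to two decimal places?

37.53 m

2142 / 420 = 5.10, so 6 ramp runs are needed. That means 5 intermediate landings.
Ramp run (horizontal) at 1:12: 2142 × 12 = 25704 mm.
5 intermediate landings contribute 5 × 1525 = 7625 mm.
Top and bottom landings: 2 × 2100 = 4200 mm.
Total = 25704 + 7625 + 4200 = 37529 mm.
= 37.53 m.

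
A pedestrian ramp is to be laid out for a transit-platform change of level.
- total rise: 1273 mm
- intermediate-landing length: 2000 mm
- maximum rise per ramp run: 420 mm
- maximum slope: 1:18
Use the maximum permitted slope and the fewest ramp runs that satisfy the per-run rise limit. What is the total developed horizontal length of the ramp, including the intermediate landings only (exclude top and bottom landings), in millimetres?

1273 / 420 = 3.031 → round up to 4 ramp runs. That means 3 intermediate landings.
Ramp run (horizontal) at 1:18: 1273 × 18 = 22914 mm.
Intermediate landings: 3 × 2000 = 6000 mm.
Total developed length = 22914 + 6000 = 28914 mm.

28914 mm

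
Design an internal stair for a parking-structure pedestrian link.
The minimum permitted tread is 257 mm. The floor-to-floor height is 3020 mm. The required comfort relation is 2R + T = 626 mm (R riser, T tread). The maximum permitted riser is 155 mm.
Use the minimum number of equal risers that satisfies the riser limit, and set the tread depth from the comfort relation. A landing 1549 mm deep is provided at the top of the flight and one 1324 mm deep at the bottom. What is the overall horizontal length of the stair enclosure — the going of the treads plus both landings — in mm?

⌈3020/155⌉ = 20 risers.
Riser R = 3020 / 20 = 151 mm, within the 155 mm limit.
From 2R + T = 626: T = 626 − 302 = 324 mm.
Treads = 20 − 1 = 19; going = 19 × 324 = 6156 mm.
Add landings: 6156 + 1549 + 1324 = 9029 mm.

9029 mm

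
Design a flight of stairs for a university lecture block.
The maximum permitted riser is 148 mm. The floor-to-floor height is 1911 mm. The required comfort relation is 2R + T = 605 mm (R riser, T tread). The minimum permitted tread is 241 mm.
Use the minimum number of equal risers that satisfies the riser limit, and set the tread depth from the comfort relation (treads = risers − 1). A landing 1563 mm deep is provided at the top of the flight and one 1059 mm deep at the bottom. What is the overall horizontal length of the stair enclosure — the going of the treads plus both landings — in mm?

1911 / 148 = 12.912 → round up to 13 risers.
Each riser is 1911/13 = 147 mm (≤ 148 mm).
T = 605 − 2·147 = 311 mm, which satisfies the 241 mm minimum.
13 risers give 12 treads; going = 12 × 311 = 3732 mm.
Add landings: 3732 + 1563 + 1059 = 6354 mm.

6354 mm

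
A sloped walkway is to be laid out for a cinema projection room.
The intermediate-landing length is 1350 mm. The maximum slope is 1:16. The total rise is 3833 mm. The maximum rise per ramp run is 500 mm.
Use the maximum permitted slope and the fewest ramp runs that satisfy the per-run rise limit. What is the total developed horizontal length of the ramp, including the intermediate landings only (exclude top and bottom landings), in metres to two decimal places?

3833 / 500 = 7.67, so 8 ramp runs are needed. That means 7 intermediate landings.
Ramp run (horizontal) at 1:16: 3833 × 16 = 61328 mm.
Intermediate landings: 7 × 1350 = 9450 mm.
Developed length = 61328 + 9450 = 70778 mm.
= 70.78 m.

70.78 m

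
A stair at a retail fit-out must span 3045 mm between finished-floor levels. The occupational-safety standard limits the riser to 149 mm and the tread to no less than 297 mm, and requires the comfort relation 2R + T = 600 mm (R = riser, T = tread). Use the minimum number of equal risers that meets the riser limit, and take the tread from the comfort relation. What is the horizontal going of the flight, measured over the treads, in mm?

3045 / 149 = 20.44, so 21 risers are needed.
Each riser is 3045/21 = 145 mm (≤ 149 mm).
Tread T = 600 − 2 × 145 = 310 mm (≥ 297 mm).
Treads = 21 − 1 = 20; going = 20 × 310 = 6200 mm.

6200 mm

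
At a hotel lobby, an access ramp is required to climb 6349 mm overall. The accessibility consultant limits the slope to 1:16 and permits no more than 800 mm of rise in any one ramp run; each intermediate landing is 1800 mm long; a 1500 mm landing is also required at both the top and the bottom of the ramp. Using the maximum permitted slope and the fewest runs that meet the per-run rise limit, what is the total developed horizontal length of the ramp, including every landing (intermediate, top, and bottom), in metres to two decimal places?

6349 / 800 = 7.94, so 8 ramp runs are needed. That means 7 intermediate landings.
Ramp run (horizontal) at 1:16: 6349 × 16 = 101584 mm.
7 intermediate landings contribute 7 × 1800 = 12600 mm.
Top and bottom landings: 2 × 1500 = 3000 mm.
Total = 101584 + 12600 + 3000 = 117184 mm.
= 117.18 m.

117.18 m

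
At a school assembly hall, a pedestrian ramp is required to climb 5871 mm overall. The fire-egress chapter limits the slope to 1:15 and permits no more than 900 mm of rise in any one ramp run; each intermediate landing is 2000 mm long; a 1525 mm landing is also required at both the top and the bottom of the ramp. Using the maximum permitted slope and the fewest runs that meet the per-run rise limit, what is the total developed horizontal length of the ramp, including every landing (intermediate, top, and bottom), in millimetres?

At most 900 each: 5871/900 = 6.52, giving 7 ramp runs. That means 6 intermediate landings.
Horizontal run for 5871 mm of rise at 1:15 is 5871 × 15 = 88065 mm.
Intermediate landings: 6 × 2000 = 12000 mm.
Top and bottom landings: 2 × 1525 = 3050 mm.
Total = 88065 + 12000 + 3050 = 103115 mm.

103115 mm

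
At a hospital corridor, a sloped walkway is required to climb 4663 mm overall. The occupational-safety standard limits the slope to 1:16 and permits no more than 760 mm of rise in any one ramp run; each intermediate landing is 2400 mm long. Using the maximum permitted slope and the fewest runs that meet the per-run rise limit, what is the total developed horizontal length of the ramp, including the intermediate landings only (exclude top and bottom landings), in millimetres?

89008 mm

4663 / 760 = 6.136 → round up to 7 ramp runs. That means 6 intermediate landings.
Ramp run (horizontal) at 1:16: 4663 × 16 = 74608 mm.
Intermediate landings: 6 × 2400 = 14400 mm.
Developed length = 74608 + 14400 = 89008 mm.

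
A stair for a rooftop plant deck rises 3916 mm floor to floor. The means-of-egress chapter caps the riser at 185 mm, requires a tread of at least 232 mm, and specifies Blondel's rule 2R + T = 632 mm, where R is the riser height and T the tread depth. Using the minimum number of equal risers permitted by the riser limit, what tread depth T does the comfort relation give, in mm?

At most 185 each: 3916/185 = 21.17, giving 22 risers.
Riser R = 3916 / 22 = 178 mm, within the 185 mm limit.
Tread T = 632 − 2 × 178 = 276 mm (≥ 232 mm).

276 mm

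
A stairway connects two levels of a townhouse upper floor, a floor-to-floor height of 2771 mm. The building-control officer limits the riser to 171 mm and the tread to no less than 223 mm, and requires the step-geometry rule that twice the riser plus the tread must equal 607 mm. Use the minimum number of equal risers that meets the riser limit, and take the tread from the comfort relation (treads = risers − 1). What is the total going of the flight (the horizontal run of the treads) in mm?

4496 mm

⌈2771/171⌉ = 17 risers.
R = 2771 ÷ 17 = 163 mm.
From 2R + T = 607: T = 607 − 326 = 281 mm.
Going = (17 − 1) × 281 = 4496 mm.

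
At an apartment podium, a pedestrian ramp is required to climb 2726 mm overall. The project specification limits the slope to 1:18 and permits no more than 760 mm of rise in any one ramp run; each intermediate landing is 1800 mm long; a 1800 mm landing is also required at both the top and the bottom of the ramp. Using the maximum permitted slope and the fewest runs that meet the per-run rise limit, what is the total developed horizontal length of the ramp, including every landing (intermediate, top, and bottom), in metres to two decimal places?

At most 760 each: 2726/760 = 3.59, giving 4 ramp runs. That means 3 intermediate landings.
Ramp run (horizontal) at 1:18: 2726 × 18 = 49068 mm.
Intermediate landings: 3 × 1800 = 5400 mm.
Top and bottom landings: 2 × 1800 = 3600 mm.
Total = 49068 + 5400 + 3600 = 58068 mm.
= 58.07 m.

58.07 m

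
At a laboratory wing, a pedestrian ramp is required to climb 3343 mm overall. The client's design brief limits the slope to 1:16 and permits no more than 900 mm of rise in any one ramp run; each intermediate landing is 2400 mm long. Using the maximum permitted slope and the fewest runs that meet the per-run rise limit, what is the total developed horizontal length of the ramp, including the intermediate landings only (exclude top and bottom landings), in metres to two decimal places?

60.69 m

3343 / 900 = 3.714 → round up to 4 ramp runs. That means 3 intermediate landings.
Ramp run (horizontal) at 1:16: 3343 × 16 = 53488 mm.
Intermediate landings: 3 × 2400 = 7200 mm.
Total developed length = 53488 + 7200 = 60688 mm.
= 60.69 m.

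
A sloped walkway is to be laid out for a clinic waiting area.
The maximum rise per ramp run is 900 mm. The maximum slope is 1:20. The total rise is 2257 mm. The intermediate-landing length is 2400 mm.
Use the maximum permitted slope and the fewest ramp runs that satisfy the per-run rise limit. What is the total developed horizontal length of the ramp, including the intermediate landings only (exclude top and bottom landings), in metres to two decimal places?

At most 900 each: 2257/900 = 2.51, giving 3 ramp runs. That means 2 intermediate landings.
Ramp run (horizontal) at 1:20: 2257 × 20 = 45140 mm.
2 intermediate landings contribute 2 × 2400 = 4800 mm.
Developed length = 45140 + 4800 = 49940 mm.
= 49.94 m.

49.94 m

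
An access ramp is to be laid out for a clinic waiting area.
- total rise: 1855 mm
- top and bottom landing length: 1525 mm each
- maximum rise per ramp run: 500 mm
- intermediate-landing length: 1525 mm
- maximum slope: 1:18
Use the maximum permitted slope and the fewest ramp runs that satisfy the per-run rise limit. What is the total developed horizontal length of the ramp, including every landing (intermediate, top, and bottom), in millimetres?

41015 mm

⌈1855/500⌉ = 4 ramp runs. That means 3 intermediate landings.
Ramp run (horizontal) at 1:18: 1855 × 18 = 33390 mm.
Intermediate landings: 3 × 1525 = 4575 mm.
Top and bottom landings: 2 × 1525 = 3050 mm.
Total = 33390 + 4575 + 3050 = 41015 mm.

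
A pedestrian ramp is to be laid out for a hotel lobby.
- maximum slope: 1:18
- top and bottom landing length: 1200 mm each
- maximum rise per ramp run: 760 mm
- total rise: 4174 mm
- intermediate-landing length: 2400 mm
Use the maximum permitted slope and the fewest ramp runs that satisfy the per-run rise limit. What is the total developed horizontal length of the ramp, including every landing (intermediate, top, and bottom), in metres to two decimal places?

⌈4174/760⌉ = 6 ramp runs. That means 5 intermediate landings.
Ramp run (horizontal) at 1:18: 4174 × 18 = 75132 mm.
Intermediate landings: 5 × 2400 = 12000 mm.
Top and bottom landings: 2 × 1200 = 2400 mm.
Total = 75132 + 12000 + 2400 = 89532 mm.
= 89.53 m.

89.53 m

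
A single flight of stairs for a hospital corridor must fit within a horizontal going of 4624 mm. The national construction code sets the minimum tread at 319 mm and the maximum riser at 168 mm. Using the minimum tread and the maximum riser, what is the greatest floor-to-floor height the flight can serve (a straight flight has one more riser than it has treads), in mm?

2520 mm

4624 / 319 = 14.50, so 14 treads fit.
Risers = treads + 1 = 15.
Maximum height = 15 × 168 = 2520 mm.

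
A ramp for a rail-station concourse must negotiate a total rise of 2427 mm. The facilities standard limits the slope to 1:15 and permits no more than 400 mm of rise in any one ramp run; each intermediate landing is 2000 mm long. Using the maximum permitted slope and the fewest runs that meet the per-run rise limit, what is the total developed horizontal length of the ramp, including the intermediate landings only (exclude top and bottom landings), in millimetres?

2427 / 400 = 6.067 → round up to 7 ramp runs. That means 6 intermediate landings.
Ramp run (horizontal) at 1:15: 2427 × 15 = 36405 mm.
6 intermediate landings contribute 6 × 2000 = 12000 mm.
Total developed length = 36405 + 12000 = 48405 mm.

48405 mm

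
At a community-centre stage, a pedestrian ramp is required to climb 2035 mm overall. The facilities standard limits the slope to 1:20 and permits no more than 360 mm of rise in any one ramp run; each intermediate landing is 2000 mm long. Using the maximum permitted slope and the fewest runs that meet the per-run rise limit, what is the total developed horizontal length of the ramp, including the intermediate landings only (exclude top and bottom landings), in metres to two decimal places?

2035 / 360 = 5.65, so 6 ramp runs are needed. That means 5 intermediate landings.
Ramp run (horizontal) at 1:20: 2035 × 20 = 40700 mm.
5 intermediate landings contribute 5 × 2000 = 10000 mm.
Developed length = 40700 + 10000 = 50700 mm.
= 50.70 m.

50.70 m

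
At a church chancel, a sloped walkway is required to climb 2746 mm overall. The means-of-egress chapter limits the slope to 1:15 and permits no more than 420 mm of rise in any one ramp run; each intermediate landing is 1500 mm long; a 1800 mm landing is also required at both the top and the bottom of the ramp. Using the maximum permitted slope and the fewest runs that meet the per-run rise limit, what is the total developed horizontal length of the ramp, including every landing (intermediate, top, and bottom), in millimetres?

53790 mm

⌈2746/420⌉ = 7 ramp runs. That means 6 intermediate landings.
Horizontal run for 2746 mm of rise at 1:15 is 2746 × 15 = 41190 mm.
Intermediate landings: 6 × 1500 = 9000 mm.
Top and bottom landings: 2 × 1800 = 3600 mm.
Total = 41190 + 9000 + 3600 = 53790 mm.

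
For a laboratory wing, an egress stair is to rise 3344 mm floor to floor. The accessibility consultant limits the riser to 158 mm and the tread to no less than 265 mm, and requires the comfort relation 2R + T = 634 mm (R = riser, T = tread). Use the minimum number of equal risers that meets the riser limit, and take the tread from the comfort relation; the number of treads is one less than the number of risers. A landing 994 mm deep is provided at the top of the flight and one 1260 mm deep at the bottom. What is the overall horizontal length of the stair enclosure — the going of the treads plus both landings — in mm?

3344 / 158 = 21.16, so 22 risers are needed.
R = 3344 ÷ 22 = 152 mm.
T = 634 − 2·152 = 330 mm, which satisfies the 265 mm minimum.
Treads = 22 − 1 = 21; going = 21 × 330 = 6930 mm.
Add landings: 6930 + 994 + 1260 = 9184 mm.

9184 mm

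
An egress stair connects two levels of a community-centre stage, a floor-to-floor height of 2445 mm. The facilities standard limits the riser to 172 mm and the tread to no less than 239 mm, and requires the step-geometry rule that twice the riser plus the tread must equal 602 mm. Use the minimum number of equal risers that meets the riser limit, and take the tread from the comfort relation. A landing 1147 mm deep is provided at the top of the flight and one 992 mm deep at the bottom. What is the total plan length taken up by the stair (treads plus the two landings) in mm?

⌈2445/172⌉ = 15 risers.
Riser R = 2445 / 15 = 163 mm, within the 172 mm limit.
T = 602 − 2·163 = 276 mm, which satisfies the 239 mm minimum.
Treads = 15 − 1 = 14; going = 14 × 276 = 3864 mm.
Enclosure = 3864 + 1147 + 992 = 6003 mm.

6003 mm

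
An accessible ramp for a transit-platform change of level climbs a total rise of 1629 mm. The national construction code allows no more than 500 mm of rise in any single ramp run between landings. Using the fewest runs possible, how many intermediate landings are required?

3 intermediate landings

At most 500 each: 1629/500 = 3.26, giving 4 ramp runs.
4 runs are separated by 3 intermediate landings.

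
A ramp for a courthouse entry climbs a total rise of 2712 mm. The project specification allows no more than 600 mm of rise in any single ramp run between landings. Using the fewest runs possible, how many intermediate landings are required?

⌈2712/600⌉ = 5 ramp runs.
5 runs are separated by 4 intermediate landings.

4 intermediate landings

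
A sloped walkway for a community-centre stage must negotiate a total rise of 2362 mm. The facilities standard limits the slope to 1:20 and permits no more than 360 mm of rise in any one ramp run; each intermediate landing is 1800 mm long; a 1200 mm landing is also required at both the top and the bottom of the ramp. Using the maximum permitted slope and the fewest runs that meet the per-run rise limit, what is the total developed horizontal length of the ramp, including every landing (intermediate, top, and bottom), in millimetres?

⌈2362/360⌉ = 7 ramp runs. That means 6 intermediate landings.
Ramp run (horizontal) at 1:20: 2362 × 20 = 47240 mm.
Intermediate landings: 6 × 1800 = 10800 mm.
Top and bottom landings: 2 × 1200 = 2400 mm.
Total = 47240 + 10800 + 2400 = 60440 mm.

60440 mm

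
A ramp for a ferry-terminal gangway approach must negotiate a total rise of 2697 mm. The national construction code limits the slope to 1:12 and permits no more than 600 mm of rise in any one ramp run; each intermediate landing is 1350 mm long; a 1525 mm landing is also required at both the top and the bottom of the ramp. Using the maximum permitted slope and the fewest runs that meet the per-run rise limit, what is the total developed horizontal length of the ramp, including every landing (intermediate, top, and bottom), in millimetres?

⌈2697/600⌉ = 5 ramp runs. That means 4 intermediate landings.
Ramp run (horizontal) at 1:12: 2697 × 12 = 32364 mm.
4 intermediate landings contribute 4 × 1350 = 5400 mm.
Top and bottom landings: 2 × 1525 = 3050 mm.
Total = 32364 + 5400 + 3050 = 40814 mm.

40814 mm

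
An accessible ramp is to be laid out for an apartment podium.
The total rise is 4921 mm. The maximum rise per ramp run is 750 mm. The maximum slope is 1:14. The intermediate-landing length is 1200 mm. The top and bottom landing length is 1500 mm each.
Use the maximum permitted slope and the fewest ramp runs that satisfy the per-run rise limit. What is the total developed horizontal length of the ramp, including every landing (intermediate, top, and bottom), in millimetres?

79094 mm

4921 / 750 = 6.561 → round up to 7 ramp runs. That means 6 intermediate landings.
Horizontal run for 4921 mm of rise at 1:14 is 4921 × 14 = 68894 mm.
Intermediate landings: 6 × 1200 = 7200 mm.
Top and bottom landings: 2 × 1500 = 3000 mm.
Total = 68894 + 7200 + 3000 = 79094 mm.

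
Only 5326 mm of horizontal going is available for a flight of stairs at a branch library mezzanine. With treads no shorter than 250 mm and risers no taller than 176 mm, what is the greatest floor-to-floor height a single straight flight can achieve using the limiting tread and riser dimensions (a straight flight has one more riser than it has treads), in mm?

3872 mm

5326 / 250 = 21.30, so 21 treads fit.
Risers = treads + 1 = 22.
Maximum height = 22 × 176 = 3872 mm.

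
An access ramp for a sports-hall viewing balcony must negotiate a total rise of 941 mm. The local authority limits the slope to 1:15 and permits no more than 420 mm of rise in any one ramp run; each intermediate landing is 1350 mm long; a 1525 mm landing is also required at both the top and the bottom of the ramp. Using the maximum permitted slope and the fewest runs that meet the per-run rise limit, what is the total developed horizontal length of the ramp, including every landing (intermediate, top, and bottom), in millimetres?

⌈941/420⌉ = 3 ramp runs. That means 2 intermediate landings.
Ramp run (horizontal) at 1:15: 941 × 15 = 14115 mm.
Intermediate landings: 2 × 1350 = 2700 mm.
Top and bottom landings: 2 × 1525 = 3050 mm.
Total = 14115 + 2700 + 3050 = 19865 mm.

19865 mm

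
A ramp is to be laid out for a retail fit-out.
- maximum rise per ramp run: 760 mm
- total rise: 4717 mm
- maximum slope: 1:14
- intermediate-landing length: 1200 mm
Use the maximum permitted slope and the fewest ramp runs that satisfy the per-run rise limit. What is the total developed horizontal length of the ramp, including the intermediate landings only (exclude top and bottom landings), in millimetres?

At most 760 each: 4717/760 = 6.21, giving 7 ramp runs. That means 6 intermediate landings.
Ramp run (horizontal) at 1:14: 4717 × 14 = 66038 mm.
6 intermediate landings contribute 6 × 1200 = 7200 mm.
Total developed length = 66038 + 7200 = 73238 mm.

73238 mm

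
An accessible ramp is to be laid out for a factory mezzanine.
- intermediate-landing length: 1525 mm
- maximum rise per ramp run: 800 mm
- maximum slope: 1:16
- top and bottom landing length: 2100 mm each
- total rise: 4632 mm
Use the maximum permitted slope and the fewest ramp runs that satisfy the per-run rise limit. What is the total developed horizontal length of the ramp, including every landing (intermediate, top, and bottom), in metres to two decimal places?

⌈4632/800⌉ = 6 ramp runs. That means 5 intermediate landings.
Ramp run (horizontal) at 1:16: 4632 × 16 = 74112 mm.
Intermediate landings: 5 × 1525 = 7625 mm.
Top and bottom landings: 2 × 2100 = 4200 mm.
Total = 74112 + 7625 + 4200 = 85937 mm.
= 85.94 m.

85.94 m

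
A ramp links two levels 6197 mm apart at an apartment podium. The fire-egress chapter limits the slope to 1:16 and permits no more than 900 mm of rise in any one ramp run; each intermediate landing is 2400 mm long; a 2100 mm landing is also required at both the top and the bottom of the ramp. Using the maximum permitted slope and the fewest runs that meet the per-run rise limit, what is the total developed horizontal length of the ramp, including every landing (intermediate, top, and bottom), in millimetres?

6197 / 900 = 6.89, so 7 ramp runs are needed. That means 6 intermediate landings.
Horizontal run for 6197 mm of rise at 1:16 is 6197 × 16 = 99152 mm.
Intermediate landings: 6 × 2400 = 14400 mm.
Top and bottom landings: 2 × 2100 = 4200 mm.
Total = 99152 + 14400 + 4200 = 117752 mm.

117752 mm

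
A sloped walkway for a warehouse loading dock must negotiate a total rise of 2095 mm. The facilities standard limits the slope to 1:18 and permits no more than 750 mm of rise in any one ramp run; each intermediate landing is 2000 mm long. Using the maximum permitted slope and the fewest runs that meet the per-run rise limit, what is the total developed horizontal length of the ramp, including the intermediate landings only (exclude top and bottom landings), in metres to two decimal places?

2095 / 750 = 2.793 → round up to 3 ramp runs. That means 2 intermediate landings.
Horizontal run for 2095 mm of rise at 1:18 is 2095 × 18 = 37710 mm.
2 intermediate landings contribute 2 × 2000 = 4000 mm.
Total developed length = 37710 + 4000 = 41710 mm.
= 41.71 m.

41.71 m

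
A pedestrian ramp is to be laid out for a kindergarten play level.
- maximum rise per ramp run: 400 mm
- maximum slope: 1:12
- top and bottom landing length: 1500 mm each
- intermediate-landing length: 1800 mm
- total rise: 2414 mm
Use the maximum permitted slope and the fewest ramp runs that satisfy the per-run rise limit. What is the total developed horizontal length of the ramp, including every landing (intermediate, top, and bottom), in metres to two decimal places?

42.77 m

2414 / 400 = 6.035 → round up to 7 ramp runs. That means 6 intermediate landings.
Ramp run (horizontal) at 1:12: 2414 × 12 = 28968 mm.
6 intermediate landings contribute 6 × 1800 = 10800 mm.
Top and bottom landings: 2 × 1500 = 3000 mm.
Total = 28968 + 10800 + 3000 = 42768 mm.
= 42.77 m.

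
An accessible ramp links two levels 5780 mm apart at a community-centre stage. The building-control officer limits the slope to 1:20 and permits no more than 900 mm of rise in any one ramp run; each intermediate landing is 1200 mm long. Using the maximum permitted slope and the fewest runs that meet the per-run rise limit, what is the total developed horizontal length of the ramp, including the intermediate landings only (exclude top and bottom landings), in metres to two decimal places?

At most 900 each: 5780/900 = 6.42, giving 7 ramp runs. That means 6 intermediate landings.
Ramp run (horizontal) at 1:20: 5780 × 20 = 115600 mm.
Intermediate landings: 6 × 1200 = 7200 mm.
Total developed length = 115600 + 7200 = 122800 mm.
= 122.80 m.

122.80 m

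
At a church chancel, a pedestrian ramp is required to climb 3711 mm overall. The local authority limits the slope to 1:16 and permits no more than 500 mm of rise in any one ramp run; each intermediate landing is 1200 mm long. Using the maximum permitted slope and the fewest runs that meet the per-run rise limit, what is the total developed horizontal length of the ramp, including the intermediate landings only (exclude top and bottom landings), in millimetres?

3711 / 500 = 7.42, so 8 ramp runs are needed. That means 7 intermediate landings.
Ramp run (horizontal) at 1:16: 3711 × 16 = 59376 mm.
7 intermediate landings contribute 7 × 1200 = 8400 mm.
Total developed length = 59376 + 8400 = 67776 mm.

67776 mm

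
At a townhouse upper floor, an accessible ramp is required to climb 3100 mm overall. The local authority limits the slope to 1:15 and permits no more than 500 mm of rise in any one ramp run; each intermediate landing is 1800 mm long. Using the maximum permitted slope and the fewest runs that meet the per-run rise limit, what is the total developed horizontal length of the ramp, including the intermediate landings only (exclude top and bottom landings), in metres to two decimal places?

57.30 m

At most 500 each: 3100/500 = 6.20, giving 7 ramp runs. That means 6 intermediate landings.
Ramp run (horizontal) at 1:15: 3100 × 15 = 46500 mm.
Intermediate landings: 6 × 1800 = 10800 mm.
Developed length = 46500 + 10800 = 57300 mm.
= 57.30 m.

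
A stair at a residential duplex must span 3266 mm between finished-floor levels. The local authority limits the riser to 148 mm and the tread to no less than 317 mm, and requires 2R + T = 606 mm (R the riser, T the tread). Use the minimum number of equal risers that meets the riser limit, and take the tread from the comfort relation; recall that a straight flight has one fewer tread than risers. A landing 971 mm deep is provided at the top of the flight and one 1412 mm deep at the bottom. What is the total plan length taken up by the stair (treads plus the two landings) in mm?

At most 148 each: 3266/148 = 22.07, giving 23 risers.
Riser R = 3266 / 23 = 142 mm, within the 148 mm limit.
Tread T = 606 − 2 × 142 = 322 mm (≥ 317 mm).
Treads = 23 − 1 = 22; going = 22 × 322 = 7084 mm.
Add landings: 7084 + 971 + 1412 = 9467 mm.

9467 mm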